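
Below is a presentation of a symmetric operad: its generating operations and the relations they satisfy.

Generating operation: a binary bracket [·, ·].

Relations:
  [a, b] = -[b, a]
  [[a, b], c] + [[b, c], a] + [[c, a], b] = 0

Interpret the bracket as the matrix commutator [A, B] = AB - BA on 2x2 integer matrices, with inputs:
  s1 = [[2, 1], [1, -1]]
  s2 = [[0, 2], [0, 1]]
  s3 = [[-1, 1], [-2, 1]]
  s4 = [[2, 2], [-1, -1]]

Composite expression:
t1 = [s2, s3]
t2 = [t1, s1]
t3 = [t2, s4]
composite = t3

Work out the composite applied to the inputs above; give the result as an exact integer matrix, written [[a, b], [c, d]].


[s2, s3] = [[-4, 3], [-2, 4]]
[[s2, s3], s1] = [[5, -17], [2, -5]]
[[[s2, s3], s1], s4] = [[13, 71], [16, -13]]

[[13, 71], [16, -13]]


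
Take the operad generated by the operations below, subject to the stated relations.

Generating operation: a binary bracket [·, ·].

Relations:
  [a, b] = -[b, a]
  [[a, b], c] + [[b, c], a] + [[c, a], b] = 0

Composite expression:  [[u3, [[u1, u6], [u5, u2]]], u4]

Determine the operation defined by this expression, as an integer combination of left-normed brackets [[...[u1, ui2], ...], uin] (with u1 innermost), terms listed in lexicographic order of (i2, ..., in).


A multilinear Lie element is pinned by u1-initial words (u1 innermost).
Composite bracket: [[u3, [[u1, u6], [u5, u2]]], u4]
Each bracket splits as ab - ba, giving 32 signed words (2^5 = 32).
The u1-initial words carry the normal form:
  u1u6u2u5u3u4 appears with sign +1, giving the term +[[[[[u1, u6], u2], u5], u3], u4]
  u1u6u5u2u3u4 appears with sign -1, giving the term -[[[[[u1, u6], u5], u2], u3], u4]

[[[[[u1, u6], u2], u5], u3], u4] - [[[[[u1, u6], u5], u2], u3], u4]


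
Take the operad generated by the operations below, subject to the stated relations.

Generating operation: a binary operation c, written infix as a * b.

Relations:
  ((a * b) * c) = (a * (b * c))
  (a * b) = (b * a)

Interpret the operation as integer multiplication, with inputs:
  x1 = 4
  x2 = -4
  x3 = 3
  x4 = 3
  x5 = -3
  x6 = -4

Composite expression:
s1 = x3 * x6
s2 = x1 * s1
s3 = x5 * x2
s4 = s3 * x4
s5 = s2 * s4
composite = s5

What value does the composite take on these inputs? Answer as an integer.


-1728

(x3 * x6) = -12
(x1 * (x3 * x6)) = -48
(x5 * x2) = 12
((x5 * x2) * x4) = 36
((x1 * (x3 * x6)) * ((x5 * x2) * x4)) = -1728


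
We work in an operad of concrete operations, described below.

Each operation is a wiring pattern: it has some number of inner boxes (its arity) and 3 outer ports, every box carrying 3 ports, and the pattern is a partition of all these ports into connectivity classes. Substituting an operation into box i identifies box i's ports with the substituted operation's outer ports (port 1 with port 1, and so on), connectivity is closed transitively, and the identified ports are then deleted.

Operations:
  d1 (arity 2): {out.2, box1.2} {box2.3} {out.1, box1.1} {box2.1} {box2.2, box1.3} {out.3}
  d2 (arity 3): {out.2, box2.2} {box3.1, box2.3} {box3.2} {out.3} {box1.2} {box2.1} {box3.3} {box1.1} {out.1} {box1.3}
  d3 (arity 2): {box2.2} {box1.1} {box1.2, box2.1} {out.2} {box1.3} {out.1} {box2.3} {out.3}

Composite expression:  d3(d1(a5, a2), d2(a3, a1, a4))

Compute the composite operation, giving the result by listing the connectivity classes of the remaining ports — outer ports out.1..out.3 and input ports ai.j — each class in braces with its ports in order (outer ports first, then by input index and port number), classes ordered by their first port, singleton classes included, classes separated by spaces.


{out.1} {out.2} {out.3} {a1.1} {a1.2} {a1.3, a4.1} {a2.1} {a2.2, a5.3} {a2.3} {a3.1} {a3.2} {a3.3} {a4.2} {a4.3} {a5.1} {a5.2}

Reachability decides: close wires over d3-identified ports.
stage d1: inputs (a5, a2), connectivity {out.1, a5.1} {out.2, a5.2} {out.3} {a2.1} {a2.2, a5.3} {a2.3}, out.j its boundary
stage d2: inputs (a3, a1, a4), connectivity {out.1} {out.2, a1.2} {out.3} {a1.1} {a1.3, a4.1} {a3.1} {a3.2} {a3.3} {a4.2} {a4.3}, out.j its boundary
stage d3: inputs (a5, a2, a3, a1, a4), connectivity {out.1} {out.2} {out.3} {a1.1} {a1.2} {a1.3, a4.1} {a2.1} {a2.2, a5.3} {a2.3} {a3.1} {a3.2} {a3.3} {a4.2} {a4.3} {a5.1} {a5.2}, out.j its boundary


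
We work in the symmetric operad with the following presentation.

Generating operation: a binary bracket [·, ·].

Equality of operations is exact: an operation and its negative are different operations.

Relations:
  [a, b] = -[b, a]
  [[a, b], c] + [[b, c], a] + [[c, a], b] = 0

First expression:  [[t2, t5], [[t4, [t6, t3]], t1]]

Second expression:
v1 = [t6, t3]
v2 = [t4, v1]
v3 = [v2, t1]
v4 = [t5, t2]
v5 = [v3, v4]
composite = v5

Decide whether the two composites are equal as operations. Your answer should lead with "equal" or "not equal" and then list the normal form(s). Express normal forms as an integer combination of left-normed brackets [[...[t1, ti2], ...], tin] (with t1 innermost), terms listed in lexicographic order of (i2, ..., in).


equal; both compose to [[[[[t1, t3], t6], t4], t2], t5] - [[[[[t1, t3], t6], t4], t5], t2] - [[[[[t1, t4], t3], t6], t2], t5] + [[[[[t1, t4], t3], t6], t5], t2] + [[[[[t1, t4], t6], t3], t2], t5] - [[[[[t1, t4], t6], t3], t5], t2] - [[[[[t1, t6], t3], t4], t2], t5] + [[[[[t1, t6], t3], t4], t5], t2]

Normal form of the first expression: [[[[[t1, t3], t6], t4], t2], t5] - [[[[[t1, t3], t6], t4], t5], t2] - [[[[[t1, t4], t3], t6], t2], t5] + [[[[[t1, t4], t3], t6], t5], t2] + [[[[[t1, t4], t6], t3], t2], t5] - [[[[[t1, t4], t6], t3], t5], t2] - [[[[[t1, t6], t3], t4], t2], t5] + [[[[[t1, t6], t3], t4], t5], t2]
Normal form of the second expression: [[[[[t1, t3], t6], t4], t2], t5] - [[[[[t1, t3], t6], t4], t5], t2] - [[[[[t1, t4], t3], t6], t2], t5] + [[[[[t1, t4], t3], t6], t5], t2] + [[[[[t1, t4], t6], t3], t2], t5] - [[[[[t1, t4], t6], t3], t5], t2] - [[[[[t1, t6], t3], t4], t2], t5] + [[[[[t1, t6], t3], t4], t5], t2]
The forms coincide; equal.


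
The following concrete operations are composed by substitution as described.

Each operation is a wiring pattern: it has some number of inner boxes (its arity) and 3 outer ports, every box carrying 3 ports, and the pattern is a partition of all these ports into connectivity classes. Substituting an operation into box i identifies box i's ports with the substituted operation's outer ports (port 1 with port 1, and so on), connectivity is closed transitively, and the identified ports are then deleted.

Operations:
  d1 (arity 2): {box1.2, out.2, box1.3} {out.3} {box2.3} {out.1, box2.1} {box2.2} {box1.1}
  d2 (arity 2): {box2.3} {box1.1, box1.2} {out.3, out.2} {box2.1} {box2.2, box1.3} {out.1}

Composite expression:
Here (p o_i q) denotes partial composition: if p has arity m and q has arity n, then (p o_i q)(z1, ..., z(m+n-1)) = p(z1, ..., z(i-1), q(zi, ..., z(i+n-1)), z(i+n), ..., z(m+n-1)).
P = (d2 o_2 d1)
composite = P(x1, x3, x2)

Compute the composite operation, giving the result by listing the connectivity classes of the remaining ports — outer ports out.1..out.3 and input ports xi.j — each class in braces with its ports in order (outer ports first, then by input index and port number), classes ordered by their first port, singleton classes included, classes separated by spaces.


{out.1} {out.2, out.3} {x1.1, x1.2} {x1.3, x3.2, x3.3} {x2.1} {x2.2} {x2.3} {x3.1}

Connectivity passes through glued d2-boundaries; trace each wire chain.
after d1, the pattern on (x3, x2) reads {out.1, x2.1} {out.2, x3.2, x3.3} {out.3} {x2.2} {x2.3} {x3.1} (out.j = its outer ports)
after d2, the pattern on (x1, x3, x2) reads {out.1} {out.2, out.3} {x1.1, x1.2} {x1.3, x3.2, x3.3} {x2.1} {x2.2} {x2.3} {x3.1} (out.j = its outer ports)


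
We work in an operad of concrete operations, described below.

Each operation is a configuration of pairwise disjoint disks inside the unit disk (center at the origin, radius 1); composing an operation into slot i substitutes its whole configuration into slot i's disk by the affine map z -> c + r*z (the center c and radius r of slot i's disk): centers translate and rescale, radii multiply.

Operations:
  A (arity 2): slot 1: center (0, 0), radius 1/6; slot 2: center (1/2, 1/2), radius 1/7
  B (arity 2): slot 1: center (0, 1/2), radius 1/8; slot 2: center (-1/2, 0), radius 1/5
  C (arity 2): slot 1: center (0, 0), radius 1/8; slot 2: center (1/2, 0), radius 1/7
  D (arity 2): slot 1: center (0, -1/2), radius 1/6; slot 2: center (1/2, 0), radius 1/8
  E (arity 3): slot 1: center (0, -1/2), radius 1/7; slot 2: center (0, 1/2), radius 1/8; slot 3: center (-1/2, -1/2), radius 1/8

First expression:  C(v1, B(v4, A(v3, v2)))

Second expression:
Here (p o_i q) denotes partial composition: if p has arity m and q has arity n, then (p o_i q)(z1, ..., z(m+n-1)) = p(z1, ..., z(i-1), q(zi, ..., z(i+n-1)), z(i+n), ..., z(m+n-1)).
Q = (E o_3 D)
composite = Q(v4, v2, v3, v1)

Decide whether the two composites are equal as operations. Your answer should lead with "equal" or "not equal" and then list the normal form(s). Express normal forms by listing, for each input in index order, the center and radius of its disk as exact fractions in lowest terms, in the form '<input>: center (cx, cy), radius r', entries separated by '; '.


The first expression, normalized: v1: center (0, 0), radius 1/8; v2: center (31/70, 1/70), radius 1/245; v3: center (3/7, 0), radius 1/210; v4: center (1/2, 1/14), radius 1/56
The second expression, normalized: v1: center (-7/16, -1/2), radius 1/64; v2: center (0, 1/2), radius 1/8; v3: center (-1/2, -9/16), radius 1/48; v4: center (0, -1/2), radius 1/7
No match — not equal.

not equal; the first gives v1: center (0, 0), radius 1/8; v2: center (31/70, 1/70), radius 1/245; v3: center (3/7, 0), radius 1/210; v4: center (1/2, 1/14), radius 1/56 and the second v1: center (-7/16, -1/2), radius 1/64; v2: center (0, 1/2), radius 1/8; v3: center (-1/2, -9/16), radius 1/48; v4: center (0, -1/2), radius 1/7


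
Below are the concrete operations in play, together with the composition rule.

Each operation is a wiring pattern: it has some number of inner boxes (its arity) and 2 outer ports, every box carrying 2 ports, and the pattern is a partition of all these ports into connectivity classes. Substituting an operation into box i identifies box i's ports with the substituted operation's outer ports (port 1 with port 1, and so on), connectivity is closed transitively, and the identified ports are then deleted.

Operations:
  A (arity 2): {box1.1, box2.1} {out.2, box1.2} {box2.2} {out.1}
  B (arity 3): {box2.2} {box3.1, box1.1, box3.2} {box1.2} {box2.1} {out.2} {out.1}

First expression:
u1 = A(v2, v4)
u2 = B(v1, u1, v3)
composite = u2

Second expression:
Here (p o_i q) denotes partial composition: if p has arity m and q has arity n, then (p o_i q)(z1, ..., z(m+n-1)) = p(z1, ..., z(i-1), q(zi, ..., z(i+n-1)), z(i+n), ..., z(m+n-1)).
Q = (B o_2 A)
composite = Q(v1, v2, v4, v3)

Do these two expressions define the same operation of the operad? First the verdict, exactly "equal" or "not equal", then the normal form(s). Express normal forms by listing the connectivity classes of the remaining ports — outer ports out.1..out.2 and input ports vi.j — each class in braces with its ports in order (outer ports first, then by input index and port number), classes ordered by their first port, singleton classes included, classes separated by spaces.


equal; the common form is {out.1} {out.2} {v1.1, v3.1, v3.2} {v1.2} {v2.1, v4.1} {v2.2} {v4.2}

In normal form, the first expression is {out.1} {out.2} {v1.1, v3.1, v3.2} {v1.2} {v2.1, v4.1} {v2.2} {v4.2}
In normal form, the second expression is {out.1} {out.2} {v1.1, v3.1, v3.2} {v1.2} {v2.1, v4.1} {v2.2} {v4.2}
Both agree, so they are equal.


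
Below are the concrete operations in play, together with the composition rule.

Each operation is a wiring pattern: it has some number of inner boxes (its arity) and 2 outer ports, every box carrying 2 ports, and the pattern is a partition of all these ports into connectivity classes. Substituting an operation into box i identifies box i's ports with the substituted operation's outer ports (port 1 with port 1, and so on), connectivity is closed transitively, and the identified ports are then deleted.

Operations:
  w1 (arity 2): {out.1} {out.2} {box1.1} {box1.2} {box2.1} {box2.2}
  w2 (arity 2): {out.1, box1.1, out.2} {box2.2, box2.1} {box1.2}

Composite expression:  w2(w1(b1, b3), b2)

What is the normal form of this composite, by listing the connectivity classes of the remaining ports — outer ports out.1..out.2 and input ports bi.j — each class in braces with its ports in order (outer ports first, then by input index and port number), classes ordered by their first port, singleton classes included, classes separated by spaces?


{out.1, out.2} {b1.1} {b1.2} {b2.1, b2.2} {b3.1} {b3.2}

After gluing at w2, chains via deleted ports link the b-ports.
after w1, the pattern on (b1, b3) reads {out.1} {out.2} {b1.1} {b1.2} {b3.1} {b3.2} (out.j = its outer ports)
after w2, the pattern on (b1, b3, b2) reads {out.1, out.2} {b1.1} {b1.2} {b2.1, b2.2} {b3.1} {b3.2} (out.j = its outer ports)


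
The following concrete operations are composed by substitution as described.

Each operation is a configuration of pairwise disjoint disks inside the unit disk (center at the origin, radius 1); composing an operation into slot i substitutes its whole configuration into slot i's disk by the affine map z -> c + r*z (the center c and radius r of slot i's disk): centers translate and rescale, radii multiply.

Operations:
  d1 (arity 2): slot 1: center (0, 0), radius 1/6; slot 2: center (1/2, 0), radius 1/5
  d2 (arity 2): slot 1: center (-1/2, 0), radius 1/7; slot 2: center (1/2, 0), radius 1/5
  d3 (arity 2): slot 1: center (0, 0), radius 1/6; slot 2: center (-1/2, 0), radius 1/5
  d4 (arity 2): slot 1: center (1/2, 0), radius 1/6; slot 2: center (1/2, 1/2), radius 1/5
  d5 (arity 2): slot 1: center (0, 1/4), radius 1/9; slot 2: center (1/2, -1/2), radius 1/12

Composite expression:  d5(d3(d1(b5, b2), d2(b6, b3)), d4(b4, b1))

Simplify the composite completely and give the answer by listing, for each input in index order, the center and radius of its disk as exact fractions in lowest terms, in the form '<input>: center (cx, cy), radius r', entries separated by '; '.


b1: center (13/24, -11/24), radius 1/60; b2: center (1/108, 1/4), radius 1/270; b3: center (-2/45, 1/4), radius 1/225; b4: center (13/24, -1/2), radius 1/72; b5: center (0, 1/4), radius 1/324; b6: center (-1/15, 1/4), radius 1/315

Only the slot chain above each b matters under d5; compose those maps.
b5: after 3 affine steps, its disk has center (0, 1/4), radius 1/324
b2: after 3 affine steps, its disk has center (1/108, 1/4), radius 1/270
b6: after 3 affine steps, its disk has center (-1/15, 1/4), radius 1/315
b3: after 3 affine steps, its disk has center (-2/45, 1/4), radius 1/225
b4: after 2 affine steps, its disk has center (13/24, -1/2), radius 1/72
b1: after 2 affine steps, its disk has center (13/24, -11/24), radius 1/60


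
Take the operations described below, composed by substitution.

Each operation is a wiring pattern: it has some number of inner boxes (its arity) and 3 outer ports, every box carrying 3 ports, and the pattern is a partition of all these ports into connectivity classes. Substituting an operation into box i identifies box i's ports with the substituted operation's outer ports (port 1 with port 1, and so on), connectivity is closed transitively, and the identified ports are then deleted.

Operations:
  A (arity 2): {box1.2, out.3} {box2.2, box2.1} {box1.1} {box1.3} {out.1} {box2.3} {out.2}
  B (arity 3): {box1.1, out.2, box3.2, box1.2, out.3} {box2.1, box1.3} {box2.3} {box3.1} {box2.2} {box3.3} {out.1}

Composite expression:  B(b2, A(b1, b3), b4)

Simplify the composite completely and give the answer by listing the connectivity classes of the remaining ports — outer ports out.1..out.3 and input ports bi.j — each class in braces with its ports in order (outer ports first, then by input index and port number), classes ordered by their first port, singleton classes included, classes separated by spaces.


{out.1} {out.2, out.3, b2.1, b2.2, b4.2} {b1.1} {b1.2} {b1.3} {b2.3} {b3.1, b3.2} {b3.3} {b4.1} {b4.3}


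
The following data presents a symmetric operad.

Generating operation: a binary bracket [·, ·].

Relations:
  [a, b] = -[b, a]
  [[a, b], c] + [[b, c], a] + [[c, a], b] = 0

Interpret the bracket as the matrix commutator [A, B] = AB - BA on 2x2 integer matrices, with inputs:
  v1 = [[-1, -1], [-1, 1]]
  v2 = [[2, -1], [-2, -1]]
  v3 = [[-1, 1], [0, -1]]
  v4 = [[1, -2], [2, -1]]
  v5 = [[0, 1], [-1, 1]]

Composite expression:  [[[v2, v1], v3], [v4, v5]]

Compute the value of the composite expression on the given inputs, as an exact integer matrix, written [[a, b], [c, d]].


[[0, 0], [0, 0]]

[v2, v1] = [[-1, -5], [7, 1]]
[[v2, v1], v3] = [[-7, -2], [0, 7]]
[v4, v5] = [[0, 0], [0, 0]]
[[[v2, v1], v3], [v4, v5]] = [[0, 0], [0, 0]]


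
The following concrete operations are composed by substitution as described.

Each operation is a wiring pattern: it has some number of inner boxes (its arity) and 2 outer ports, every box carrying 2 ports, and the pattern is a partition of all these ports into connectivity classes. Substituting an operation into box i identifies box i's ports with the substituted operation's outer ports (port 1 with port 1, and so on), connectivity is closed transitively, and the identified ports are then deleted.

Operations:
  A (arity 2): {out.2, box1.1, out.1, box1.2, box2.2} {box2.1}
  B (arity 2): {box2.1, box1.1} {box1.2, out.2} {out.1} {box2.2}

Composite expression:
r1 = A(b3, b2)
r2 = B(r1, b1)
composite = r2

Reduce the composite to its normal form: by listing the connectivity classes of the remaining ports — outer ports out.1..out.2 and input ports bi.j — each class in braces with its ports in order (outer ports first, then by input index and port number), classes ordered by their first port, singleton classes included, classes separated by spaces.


{out.1} {out.2, b1.1, b2.2, b3.1, b3.2} {b1.2} {b2.1}

Two ports join when wires chain via B-identified ports.
A over (b3, b2) gives {out.1, out.2, b2.2, b3.1, b3.2} {b2.1}, out.j being that stage's outer ports
B over (b3, b2, b1) gives {out.1} {out.2, b1.1, b2.2, b3.1, b3.2} {b1.2} {b2.1}, out.j being that stage's outer ports


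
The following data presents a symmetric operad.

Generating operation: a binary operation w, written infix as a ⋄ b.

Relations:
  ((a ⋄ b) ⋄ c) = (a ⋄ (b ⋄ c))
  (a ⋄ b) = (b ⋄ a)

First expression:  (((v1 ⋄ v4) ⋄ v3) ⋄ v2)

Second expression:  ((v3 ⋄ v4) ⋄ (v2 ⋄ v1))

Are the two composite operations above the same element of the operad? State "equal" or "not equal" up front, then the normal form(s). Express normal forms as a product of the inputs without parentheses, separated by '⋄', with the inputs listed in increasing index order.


Reducing the first expression gives v1 ⋄ v2 ⋄ v3 ⋄ v4
Reducing the second expression gives v1 ⋄ v2 ⋄ v3 ⋄ v4
Identical normal forms: equal.

equal; the common form is v1 ⋄ v2 ⋄ v3 ⋄ v4


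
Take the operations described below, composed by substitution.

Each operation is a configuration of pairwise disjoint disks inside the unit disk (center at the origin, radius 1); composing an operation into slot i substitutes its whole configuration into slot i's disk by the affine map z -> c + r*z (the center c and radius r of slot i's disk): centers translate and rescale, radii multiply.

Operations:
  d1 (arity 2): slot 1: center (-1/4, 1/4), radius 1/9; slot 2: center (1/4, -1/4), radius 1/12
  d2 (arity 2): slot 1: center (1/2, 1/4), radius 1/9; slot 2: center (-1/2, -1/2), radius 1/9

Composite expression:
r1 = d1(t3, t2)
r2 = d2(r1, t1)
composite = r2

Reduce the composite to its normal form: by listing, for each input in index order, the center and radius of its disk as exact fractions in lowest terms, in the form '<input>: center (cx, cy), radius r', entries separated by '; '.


t1: center (-1/2, -1/2), radius 1/9; t2: center (19/36, 2/9), radius 1/108; t3: center (17/36, 5/18), radius 1/81

Follow each t-input down from d2: c' goes to c + r*c', radius to r*r'.
input t3: composing its 2 substitution steps yields center (17/36, 5/18), radius 1/81
input t2: composing its 2 substitution steps yields center (19/36, 2/9), radius 1/108
input t1: composing its 1 substitution step yields center (-1/2, -1/2), radius 1/9


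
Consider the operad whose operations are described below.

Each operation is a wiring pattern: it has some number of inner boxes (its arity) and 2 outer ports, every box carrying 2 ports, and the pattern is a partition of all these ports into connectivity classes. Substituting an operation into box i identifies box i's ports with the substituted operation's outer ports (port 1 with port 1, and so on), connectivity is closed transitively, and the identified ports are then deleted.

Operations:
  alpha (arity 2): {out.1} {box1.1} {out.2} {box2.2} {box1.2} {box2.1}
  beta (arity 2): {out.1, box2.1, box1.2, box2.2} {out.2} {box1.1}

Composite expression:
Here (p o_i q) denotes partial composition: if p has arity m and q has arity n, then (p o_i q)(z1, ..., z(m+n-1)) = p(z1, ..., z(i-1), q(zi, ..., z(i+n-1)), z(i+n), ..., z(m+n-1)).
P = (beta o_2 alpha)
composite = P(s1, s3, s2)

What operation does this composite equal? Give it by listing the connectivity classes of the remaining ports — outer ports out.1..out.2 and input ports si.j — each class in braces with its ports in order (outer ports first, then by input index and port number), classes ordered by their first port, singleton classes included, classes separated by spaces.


{out.1, s1.2} {out.2} {s1.1} {s2.1} {s2.2} {s3.1} {s3.2}

Connectivity passes through glued beta-boundaries; trace each wire chain.
alpha over (s3, s2) gives {out.1} {out.2} {s2.1} {s2.2} {s3.1} {s3.2}, out.j being that stage's outer ports
beta over (s1, s3, s2) gives {out.1, s1.2} {out.2} {s1.1} {s2.1} {s2.2} {s3.1} {s3.2}, out.j being that stage's outer ports


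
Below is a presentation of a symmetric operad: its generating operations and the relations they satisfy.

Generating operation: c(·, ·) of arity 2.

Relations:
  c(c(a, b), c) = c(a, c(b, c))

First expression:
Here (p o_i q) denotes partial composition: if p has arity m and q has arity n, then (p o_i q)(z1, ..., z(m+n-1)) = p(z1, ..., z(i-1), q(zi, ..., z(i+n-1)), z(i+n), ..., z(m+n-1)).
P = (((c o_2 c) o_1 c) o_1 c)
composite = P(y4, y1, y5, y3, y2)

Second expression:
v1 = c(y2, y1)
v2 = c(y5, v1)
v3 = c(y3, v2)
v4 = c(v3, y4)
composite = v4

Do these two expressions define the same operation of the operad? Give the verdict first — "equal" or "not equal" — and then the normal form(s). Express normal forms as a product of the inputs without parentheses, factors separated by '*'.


The first expression reduces to y4 * y1 * y5 * y3 * y2
The second expression reduces to y3 * y5 * y2 * y1 * y4
They disagree, so not equal.

not equal: they reduce to y4 * y1 * y5 * y3 * y2 and y3 * y5 * y2 * y1 * y4


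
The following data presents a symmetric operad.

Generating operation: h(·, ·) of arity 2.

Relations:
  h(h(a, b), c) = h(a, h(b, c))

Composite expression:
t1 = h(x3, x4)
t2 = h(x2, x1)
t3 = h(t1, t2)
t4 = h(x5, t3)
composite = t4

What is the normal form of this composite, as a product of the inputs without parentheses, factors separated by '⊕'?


x5 ⊕ x3 ⊕ x4 ⊕ x2 ⊕ x1

The h-tree's shape is irrelevant; the x-reading-order decides.
h(x3, x4) linearizes to x3 ⊕ x4
h(x2, x1) linearizes to x2 ⊕ x1
h(h(x3, x4), h(x2, x1)) linearizes to x3 ⊕ x4 ⊕ x2 ⊕ x1
h(x5, h(h(x3, x4), h(x2, x1))) linearizes to x5 ⊕ x3 ⊕ x4 ⊕ x2 ⊕ x1


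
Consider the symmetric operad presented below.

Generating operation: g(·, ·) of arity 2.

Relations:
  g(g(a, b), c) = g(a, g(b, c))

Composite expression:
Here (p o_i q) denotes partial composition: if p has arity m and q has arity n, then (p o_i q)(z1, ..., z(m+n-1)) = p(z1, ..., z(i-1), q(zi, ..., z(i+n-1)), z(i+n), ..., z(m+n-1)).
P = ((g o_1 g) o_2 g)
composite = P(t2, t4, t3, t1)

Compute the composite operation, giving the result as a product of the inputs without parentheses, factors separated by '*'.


t2 * t4 * t3 * t1

The g-tree's shape is irrelevant; the t-reading-order decides.
g(t4, t3) reduces to t4 * t3
g(t2, g(t4, t3)) reduces to t2 * t4 * t3
g(g(t2, g(t4, t3)), t1) reduces to t2 * t4 * t3 * t1


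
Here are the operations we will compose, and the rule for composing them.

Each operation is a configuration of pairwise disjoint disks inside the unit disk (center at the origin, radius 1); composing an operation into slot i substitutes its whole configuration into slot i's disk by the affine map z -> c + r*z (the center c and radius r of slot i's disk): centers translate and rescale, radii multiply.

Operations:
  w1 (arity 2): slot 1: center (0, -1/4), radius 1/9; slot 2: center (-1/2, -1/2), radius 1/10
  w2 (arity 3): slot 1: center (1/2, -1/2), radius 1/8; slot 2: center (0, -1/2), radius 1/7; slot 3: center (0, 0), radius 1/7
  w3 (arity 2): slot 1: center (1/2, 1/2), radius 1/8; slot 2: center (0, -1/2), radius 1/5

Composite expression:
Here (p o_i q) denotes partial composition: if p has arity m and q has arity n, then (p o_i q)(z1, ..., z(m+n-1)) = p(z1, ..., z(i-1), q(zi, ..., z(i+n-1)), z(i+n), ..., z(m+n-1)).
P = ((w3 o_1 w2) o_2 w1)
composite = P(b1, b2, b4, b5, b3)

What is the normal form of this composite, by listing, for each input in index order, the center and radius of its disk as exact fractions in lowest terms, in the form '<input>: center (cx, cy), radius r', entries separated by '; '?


b1: center (9/16, 7/16), radius 1/64; b2: center (1/2, 97/224), radius 1/504; b3: center (0, -1/2), radius 1/5; b4: center (55/112, 3/7), radius 1/560; b5: center (1/2, 1/2), radius 1/56

Affine substitution under w3: radii multiply and b-centers shift.
b1 passes through 2 substitutions, ending at center (9/16, 7/16), radius 1/64
b2 passes through 3 substitutions, ending at center (1/2, 97/224), radius 1/504
b4 passes through 3 substitutions, ending at center (55/112, 3/7), radius 1/560
b5 passes through 2 substitutions, ending at center (1/2, 1/2), radius 1/56
b3 passes through 1 substitution, ending at center (0, -1/2), radius 1/5


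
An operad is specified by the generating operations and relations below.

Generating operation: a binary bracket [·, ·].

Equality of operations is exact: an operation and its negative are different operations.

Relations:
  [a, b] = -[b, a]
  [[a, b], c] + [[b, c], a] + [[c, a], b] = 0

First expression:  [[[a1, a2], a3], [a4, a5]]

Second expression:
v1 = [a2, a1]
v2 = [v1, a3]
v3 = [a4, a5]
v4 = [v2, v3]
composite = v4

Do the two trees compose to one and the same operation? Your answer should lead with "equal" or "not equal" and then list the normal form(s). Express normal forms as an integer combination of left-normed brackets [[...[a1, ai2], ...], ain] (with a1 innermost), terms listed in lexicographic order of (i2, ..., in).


not equal; first: [[[[a1, a2], a3], a4], a5] - [[[[a1, a2], a3], a5], a4]; second: -[[[[a1, a2], a3], a4], a5] + [[[[a1, a2], a3], a5], a4]

The first expression reduces to [[[[a1, a2], a3], a4], a5] - [[[[a1, a2], a3], a5], a4]
The second expression reduces to -[[[[a1, a2], a3], a4], a5] + [[[[a1, a2], a3], a5], a4]
They disagree, so not equal.


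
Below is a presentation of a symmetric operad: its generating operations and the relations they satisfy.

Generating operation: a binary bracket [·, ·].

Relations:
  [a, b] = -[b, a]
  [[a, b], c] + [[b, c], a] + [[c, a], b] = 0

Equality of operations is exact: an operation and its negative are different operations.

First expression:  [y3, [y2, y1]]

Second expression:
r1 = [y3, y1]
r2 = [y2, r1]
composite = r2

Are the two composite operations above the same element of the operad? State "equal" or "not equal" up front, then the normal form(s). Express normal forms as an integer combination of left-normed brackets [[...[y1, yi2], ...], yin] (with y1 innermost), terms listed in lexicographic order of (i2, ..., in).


not equal — first [[y1, y2], y3], second [[y1, y3], y2]


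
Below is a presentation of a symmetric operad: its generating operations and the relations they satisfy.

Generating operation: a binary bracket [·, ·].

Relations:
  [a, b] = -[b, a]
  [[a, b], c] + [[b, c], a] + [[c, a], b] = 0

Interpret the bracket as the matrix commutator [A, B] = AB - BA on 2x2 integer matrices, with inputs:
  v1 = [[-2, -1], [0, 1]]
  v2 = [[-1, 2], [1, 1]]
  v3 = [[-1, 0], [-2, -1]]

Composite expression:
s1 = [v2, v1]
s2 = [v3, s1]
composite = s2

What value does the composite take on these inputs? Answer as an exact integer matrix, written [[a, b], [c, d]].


[[16, 0], [-4, -16]]

[v2, v1] = [[1, 8], [-3, -1]]
[v3, [v2, v1]] = [[16, 0], [-4, -16]]


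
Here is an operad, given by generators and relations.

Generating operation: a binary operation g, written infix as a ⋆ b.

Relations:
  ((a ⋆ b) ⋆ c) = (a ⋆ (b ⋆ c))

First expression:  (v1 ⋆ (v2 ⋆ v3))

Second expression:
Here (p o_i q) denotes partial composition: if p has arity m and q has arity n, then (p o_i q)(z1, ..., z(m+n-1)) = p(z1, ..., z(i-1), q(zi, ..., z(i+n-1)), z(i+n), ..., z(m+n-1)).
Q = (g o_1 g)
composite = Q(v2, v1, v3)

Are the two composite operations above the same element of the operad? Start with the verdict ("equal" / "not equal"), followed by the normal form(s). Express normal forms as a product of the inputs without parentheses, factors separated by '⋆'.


not equal; the first gives v1 ⋆ v2 ⋆ v3 and the second v2 ⋆ v1 ⋆ v3

The first expression reduces to v1 ⋆ v2 ⋆ v3
The second expression reduces to v2 ⋆ v1 ⋆ v3
The forms do not match — not equal.


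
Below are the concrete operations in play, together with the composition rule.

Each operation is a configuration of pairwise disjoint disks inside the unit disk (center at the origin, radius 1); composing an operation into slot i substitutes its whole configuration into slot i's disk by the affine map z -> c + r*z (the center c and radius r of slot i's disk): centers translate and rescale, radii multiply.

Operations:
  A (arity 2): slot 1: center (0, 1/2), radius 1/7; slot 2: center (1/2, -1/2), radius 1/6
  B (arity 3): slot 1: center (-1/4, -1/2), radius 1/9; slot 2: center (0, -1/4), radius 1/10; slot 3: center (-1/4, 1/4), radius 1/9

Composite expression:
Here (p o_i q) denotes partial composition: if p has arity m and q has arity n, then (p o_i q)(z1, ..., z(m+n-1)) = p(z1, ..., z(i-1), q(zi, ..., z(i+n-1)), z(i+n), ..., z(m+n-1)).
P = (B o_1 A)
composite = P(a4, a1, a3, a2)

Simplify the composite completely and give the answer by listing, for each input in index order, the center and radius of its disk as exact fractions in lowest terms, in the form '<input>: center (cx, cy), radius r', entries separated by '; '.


a1: center (-7/36, -5/9), radius 1/54; a2: center (-1/4, 1/4), radius 1/9; a3: center (0, -1/4), radius 1/10; a4: center (-1/4, -4/9), radius 1/63

Each a-disk chains the slot maps above it in B; radii multiply.
for a4, the 2-step affine chain lands on center (-1/4, -4/9), radius 1/63
for a1, the 2-step affine chain lands on center (-7/36, -5/9), radius 1/54
for a3, the 1-step affine chain lands on center (0, -1/4), radius 1/10
for a2, the 1-step affine chain lands on center (-1/4, 1/4), radius 1/9


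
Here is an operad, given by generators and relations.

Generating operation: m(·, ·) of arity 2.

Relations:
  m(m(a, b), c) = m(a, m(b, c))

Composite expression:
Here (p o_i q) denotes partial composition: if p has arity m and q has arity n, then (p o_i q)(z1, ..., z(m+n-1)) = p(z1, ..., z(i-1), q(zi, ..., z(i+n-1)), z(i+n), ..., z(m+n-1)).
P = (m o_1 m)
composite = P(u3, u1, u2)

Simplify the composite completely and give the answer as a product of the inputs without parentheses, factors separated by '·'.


All parenthesizations of m agree; list the u-inputs left to right.
m(u3, u1) spells out as u3 · u1
m(m(u3, u1), u2) spells out as u3 · u1 · u2

u3 · u1 · u2


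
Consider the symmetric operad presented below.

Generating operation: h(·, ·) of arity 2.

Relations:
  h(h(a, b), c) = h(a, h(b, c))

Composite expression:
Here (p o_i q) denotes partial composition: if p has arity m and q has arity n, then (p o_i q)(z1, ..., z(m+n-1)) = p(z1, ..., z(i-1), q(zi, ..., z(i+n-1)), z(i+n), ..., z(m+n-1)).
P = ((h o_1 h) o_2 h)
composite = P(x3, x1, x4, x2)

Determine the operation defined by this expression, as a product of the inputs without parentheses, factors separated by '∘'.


x3 ∘ x1 ∘ x4 ∘ x2

Every regrouping of h is equal, so read the x-inputs in written order.
h(x1, x4) reduces to x1 ∘ x4
h(x3, h(x1, x4)) reduces to x3 ∘ x1 ∘ x4
h(h(x3, h(x1, x4)), x2) reduces to x3 ∘ x1 ∘ x4 ∘ x2


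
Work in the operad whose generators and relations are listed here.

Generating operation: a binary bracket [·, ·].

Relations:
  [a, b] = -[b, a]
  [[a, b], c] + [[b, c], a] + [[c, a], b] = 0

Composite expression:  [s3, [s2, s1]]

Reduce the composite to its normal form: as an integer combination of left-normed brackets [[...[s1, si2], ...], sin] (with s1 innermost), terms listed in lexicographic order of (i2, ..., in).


Expand each bracket as ab - ba; the s1-initial words give the coefficients.
Composite bracket: [s3, [s2, s1]]
Under [a, b] = ab - ba we get 4 signed associative words (2^2 = 4).
Coefficients come from the s1-initial words:
  the word s1s2s3 carries sign +1 and contributes +[[s1, s2], s3]

[[s1, s2], s3]


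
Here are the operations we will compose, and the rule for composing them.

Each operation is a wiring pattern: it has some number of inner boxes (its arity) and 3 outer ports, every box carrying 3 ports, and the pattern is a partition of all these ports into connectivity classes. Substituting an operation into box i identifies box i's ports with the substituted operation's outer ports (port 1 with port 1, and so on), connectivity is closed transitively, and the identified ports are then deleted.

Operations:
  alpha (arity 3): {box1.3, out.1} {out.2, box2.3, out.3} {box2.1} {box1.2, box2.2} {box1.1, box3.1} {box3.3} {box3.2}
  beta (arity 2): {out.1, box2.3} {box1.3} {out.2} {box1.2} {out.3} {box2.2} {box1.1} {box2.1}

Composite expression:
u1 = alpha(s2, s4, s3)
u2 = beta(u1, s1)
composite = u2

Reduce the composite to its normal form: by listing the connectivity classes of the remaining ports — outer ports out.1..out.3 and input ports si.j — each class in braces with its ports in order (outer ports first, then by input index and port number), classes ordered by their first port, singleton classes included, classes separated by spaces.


After gluing at beta, chains via deleted ports link the s-ports.
alpha over (s2, s4, s3) gives {out.1, s2.3} {out.2, out.3, s4.3} {s2.1, s3.1} {s2.2, s4.2} {s3.2} {s3.3} {s4.1}, out.j being that stage's outer ports
beta over (s2, s4, s3, s1) gives {out.1, s1.3} {out.2} {out.3} {s1.1} {s1.2} {s2.1, s3.1} {s2.2, s4.2} {s2.3} {s3.2} {s3.3} {s4.1} {s4.3}, out.j being that stage's outer ports

{out.1, s1.3} {out.2} {out.3} {s1.1} {s1.2} {s2.1, s3.1} {s2.2, s4.2} {s2.3} {s3.2} {s3.3} {s4.1} {s4.3}


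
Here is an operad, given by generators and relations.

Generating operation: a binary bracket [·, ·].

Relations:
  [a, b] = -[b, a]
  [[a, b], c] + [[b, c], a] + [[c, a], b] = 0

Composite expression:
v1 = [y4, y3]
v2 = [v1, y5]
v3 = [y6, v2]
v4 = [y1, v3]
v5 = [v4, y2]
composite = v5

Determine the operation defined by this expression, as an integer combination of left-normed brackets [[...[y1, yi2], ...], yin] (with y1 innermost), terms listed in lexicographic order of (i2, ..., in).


[[[[[y1, y3], y4], y5], y6], y2] - [[[[[y1, y4], y3], y5], y6], y2] - [[[[[y1, y5], y3], y4], y6], y2] + [[[[[y1, y5], y4], y3], y6], y2] - [[[[[y1, y6], y3], y4], y5], y2] + [[[[[y1, y6], y4], y3], y5], y2] + [[[[[y1, y6], y5], y3], y4], y2] - [[[[[y1, y6], y5], y4], y3], y2]


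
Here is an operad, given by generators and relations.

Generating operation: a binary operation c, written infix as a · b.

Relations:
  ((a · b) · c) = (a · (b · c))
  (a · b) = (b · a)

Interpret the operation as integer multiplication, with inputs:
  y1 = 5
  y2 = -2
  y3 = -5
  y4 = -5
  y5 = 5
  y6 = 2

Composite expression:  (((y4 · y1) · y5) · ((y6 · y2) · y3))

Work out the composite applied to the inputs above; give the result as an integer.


-2500

(y4 · y1) = -25
((y4 · y1) · y5) = -125
(y6 · y2) = -4
((y6 · y2) · y3) = 20
(((y4 · y1) · y5) · ((y6 · y2) · y3)) = -2500


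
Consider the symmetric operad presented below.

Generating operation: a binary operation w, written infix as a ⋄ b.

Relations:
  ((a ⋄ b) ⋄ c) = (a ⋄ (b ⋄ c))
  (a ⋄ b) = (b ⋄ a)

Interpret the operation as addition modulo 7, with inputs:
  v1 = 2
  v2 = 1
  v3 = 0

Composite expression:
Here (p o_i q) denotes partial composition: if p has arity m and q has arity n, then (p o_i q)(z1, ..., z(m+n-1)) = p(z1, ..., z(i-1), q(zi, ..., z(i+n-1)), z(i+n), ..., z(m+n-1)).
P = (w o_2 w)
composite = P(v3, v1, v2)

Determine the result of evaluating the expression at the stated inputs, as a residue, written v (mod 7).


3 (mod 7)

(v1 ⋄ v2) = 3
(v3 ⋄ (v1 ⋄ v2)) = 3


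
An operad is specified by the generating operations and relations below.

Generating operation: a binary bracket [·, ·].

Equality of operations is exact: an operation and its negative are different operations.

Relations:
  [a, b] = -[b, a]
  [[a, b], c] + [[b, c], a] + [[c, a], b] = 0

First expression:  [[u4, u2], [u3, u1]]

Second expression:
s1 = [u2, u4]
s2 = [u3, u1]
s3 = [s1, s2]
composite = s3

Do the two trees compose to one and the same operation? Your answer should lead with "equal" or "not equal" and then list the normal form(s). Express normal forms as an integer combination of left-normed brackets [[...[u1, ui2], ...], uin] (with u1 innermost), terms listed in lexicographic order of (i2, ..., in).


not equal; the first gives -[[[u1, u3], u2], u4] + [[[u1, u3], u4], u2] and the second [[[u1, u3], u2], u4] - [[[u1, u3], u4], u2]

The first expression reduces to -[[[u1, u3], u2], u4] + [[[u1, u3], u4], u2]
The second expression reduces to [[[u1, u3], u2], u4] - [[[u1, u3], u4], u2]
The normal forms differ: not equal.


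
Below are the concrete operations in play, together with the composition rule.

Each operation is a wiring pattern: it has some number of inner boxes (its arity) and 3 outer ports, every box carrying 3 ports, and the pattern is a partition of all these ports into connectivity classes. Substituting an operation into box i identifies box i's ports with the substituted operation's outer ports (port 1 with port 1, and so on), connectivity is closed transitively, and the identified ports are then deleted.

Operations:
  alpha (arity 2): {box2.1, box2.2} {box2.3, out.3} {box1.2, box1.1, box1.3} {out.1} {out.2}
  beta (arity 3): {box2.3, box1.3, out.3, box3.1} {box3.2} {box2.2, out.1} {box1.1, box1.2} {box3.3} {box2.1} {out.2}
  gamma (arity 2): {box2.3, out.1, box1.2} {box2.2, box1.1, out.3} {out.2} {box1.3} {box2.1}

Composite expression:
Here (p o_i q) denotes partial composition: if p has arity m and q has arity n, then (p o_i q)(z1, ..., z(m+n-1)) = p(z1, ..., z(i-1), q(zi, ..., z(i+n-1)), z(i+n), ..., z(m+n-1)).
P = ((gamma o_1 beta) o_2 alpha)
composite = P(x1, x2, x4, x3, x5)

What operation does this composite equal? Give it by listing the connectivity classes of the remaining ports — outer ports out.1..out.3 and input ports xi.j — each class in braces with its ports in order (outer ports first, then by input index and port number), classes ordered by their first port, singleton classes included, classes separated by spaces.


{out.1, x5.3} {out.2} {out.3, x5.2} {x1.1, x1.2} {x1.3, x3.1, x4.3} {x2.1, x2.2, x2.3} {x3.2} {x3.3} {x4.1, x4.2} {x5.1}

Treat the ports identified at gamma as solder joints: merge, then drop.
alpha over (x2, x4) gives {out.1} {out.2} {out.3, x4.3} {x2.1, x2.2, x2.3} {x4.1, x4.2}, out.j being that stage's outer ports
beta over (x1, x2, x4, x3) gives {out.1} {out.2} {out.3, x1.3, x3.1, x4.3} {x1.1, x1.2} {x2.1, x2.2, x2.3} {x3.2} {x3.3} {x4.1, x4.2}, out.j being that stage's outer ports
gamma over (x1, x2, x4, x3, x5) gives {out.1, x5.3} {out.2} {out.3, x5.2} {x1.1, x1.2} {x1.3, x3.1, x4.3} {x2.1, x2.2, x2.3} {x3.2} {x3.3} {x4.1, x4.2} {x5.1}, out.j being that stage's outer ports
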